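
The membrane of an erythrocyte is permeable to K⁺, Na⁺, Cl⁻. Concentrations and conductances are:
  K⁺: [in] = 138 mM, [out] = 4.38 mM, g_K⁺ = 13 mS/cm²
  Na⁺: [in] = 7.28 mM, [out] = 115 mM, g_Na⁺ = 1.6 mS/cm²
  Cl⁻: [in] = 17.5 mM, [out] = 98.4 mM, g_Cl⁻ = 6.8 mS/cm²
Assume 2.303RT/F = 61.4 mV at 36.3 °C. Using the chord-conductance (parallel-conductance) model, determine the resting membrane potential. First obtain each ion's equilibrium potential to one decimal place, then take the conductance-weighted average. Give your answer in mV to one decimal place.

E_K⁺ = (61.4/1)·log₁₀(4.38/138) = -92.0 mV
E_Na⁺ = (61.4/1)·log₁₀(115/7.28) = 73.6 mV
E_Cl⁻ = (61.4/-1)·log₁₀(98.4/17.5) = -46.0 mV
Vm = (Σ gᵢEᵢ)/(Σ gᵢ) = (13·-92.0 + 1.6·73.6 + 6.8·-46.0) / (13 + 1.6 + 6.8)
= -1391.04 / 21.4 = -65.00 mV

-65.0 mV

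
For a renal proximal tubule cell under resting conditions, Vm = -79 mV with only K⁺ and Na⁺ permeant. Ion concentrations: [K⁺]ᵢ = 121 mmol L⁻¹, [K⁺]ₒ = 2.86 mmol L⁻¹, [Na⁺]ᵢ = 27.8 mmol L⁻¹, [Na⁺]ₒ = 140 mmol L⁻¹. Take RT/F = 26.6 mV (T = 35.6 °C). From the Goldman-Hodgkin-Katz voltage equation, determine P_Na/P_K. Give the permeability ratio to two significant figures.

0.024

Let α = P_Na/P_K. GHK: Vm = 26.6·ln[(Kₒ + α·Naₒ)/(Kᵢ + α·Naᵢ)].
e^(Vm/26.6) = e^(-79.0/26.6) = 0.051307
So 0.051307·(Kᵢ + α·Naᵢ) = Kₒ + α·Naₒ → α = (0.051307·121.0 − 2.86) / (140.0 − 0.051307·27.8)
α = (6.208 − 2.86) / (140.0 − 1.426) = 3.348/138.6 = 0.02416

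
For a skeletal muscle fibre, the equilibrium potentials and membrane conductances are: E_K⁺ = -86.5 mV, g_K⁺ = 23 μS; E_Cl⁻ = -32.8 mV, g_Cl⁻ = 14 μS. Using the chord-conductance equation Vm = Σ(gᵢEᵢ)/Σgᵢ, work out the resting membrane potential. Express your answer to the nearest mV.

-66 mV

Σ gᵢEᵢ = 23·(-86.5) + 14·(-32.8) = -2448.70
Σ gᵢ = 23 + 14 = 37
Vm = -2448.70 / 37 = -66.18 mV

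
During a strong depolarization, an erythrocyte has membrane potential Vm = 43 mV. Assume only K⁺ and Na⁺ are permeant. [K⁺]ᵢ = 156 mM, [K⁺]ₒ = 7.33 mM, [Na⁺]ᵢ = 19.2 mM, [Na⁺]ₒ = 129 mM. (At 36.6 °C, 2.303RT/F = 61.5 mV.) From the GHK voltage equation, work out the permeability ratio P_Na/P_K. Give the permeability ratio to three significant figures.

Let α = P_Na/P_K. GHK: Vm = 61.5·log₁₀[(Kₒ + α·Naₒ)/(Kᵢ + α·Naᵢ)].
10^(Vm/61.5) = 10^(43.0/61.5) = 5.0025
So 5.0025·(Kᵢ + α·Naᵢ) = Kₒ + α·Naₒ → α = (5.0025·156.0 − 7.33) / (129.0 − 5.0025·19.2)
α = (780.4 − 7.33) / (129.0 − 96.05) = 773.1/32.95 = 23.46

23.5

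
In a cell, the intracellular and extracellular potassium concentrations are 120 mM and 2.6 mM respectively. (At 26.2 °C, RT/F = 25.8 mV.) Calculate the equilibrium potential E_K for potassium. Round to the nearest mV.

E = (25.8/z) · ln([K⁺]_out/[K⁺]_in) with z = +1.
= (25.8/1) · ln(2.6/120) = 25.80 · ln(0.02167)
= 25.80 · (-3.8320) = -98.87 mV

-99 mV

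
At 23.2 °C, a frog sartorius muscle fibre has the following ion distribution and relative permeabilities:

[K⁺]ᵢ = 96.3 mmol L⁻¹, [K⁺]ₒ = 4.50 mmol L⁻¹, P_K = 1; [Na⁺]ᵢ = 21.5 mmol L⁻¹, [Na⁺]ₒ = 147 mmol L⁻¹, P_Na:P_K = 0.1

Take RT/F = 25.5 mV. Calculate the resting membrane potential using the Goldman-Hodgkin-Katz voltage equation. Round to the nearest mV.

Vm = 25.5 · ln[(Σ P·[cation]ₒ + Σ P·[anion]ᵢ) / (Σ P·[cation]ᵢ + Σ P·[anion]ₒ)]
Numerator = 1×4.50 + 0.1×147 = 19.2
Denominator = 1×96.3 + 0.1×21.5 = 98.45
Vm = 25.5 · ln(0.19502) = 25.5 × (-1.6346) = -41.68 mV

-42 mV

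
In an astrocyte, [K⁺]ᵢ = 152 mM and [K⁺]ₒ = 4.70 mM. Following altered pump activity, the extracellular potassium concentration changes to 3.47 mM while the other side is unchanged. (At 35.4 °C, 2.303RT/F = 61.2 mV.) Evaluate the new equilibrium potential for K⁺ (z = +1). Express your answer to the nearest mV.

After the shift: [K⁺]_out = 3.47, [K⁺]_in = 152 mM.
E_new = (61.2/1)·log₁₀(3.47/152) = 61.20 · (-1.6415) = -100.46 mV

-100 mV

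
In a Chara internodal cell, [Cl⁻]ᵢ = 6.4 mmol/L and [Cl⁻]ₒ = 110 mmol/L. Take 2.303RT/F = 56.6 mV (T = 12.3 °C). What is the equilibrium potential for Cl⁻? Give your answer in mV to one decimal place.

-69.9 mV

E = (56.6/z) · log₁₀([Cl⁻]_out/[Cl⁻]_in) with z = -1.
For an anion, dividing by z = -1 reverses the sign.
= (56.6/-1) · log₁₀(110/6.4) = -56.60 · log₁₀(17.19)
= -56.60 · (1.2352) = -69.91 mV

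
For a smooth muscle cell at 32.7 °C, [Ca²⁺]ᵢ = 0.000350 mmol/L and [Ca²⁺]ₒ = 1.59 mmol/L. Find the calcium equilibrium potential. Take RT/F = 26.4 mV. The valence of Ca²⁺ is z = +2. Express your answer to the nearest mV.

111 mV

E = (26.4/z) · ln([Ca²⁺]_out/[Ca²⁺]_in) with z = +2.
= (26.4/2) · ln(1.59/0.000350) = 13.20 · ln(4543)
= 13.20 · (8.4213) = 111.16 mV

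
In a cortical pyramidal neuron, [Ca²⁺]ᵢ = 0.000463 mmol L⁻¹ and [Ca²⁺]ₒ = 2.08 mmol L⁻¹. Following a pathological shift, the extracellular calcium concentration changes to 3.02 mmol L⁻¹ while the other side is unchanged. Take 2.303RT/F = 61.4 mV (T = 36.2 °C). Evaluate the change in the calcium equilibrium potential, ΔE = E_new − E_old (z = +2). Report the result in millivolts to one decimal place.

5.0 mV

E_old = (61.4/2)·log₁₀(2.08/0.000463) = 112.13 mV
E_new = (61.4/2)·log₁₀(3.02/0.000463) = 117.10 mV
ΔE = 117.10 − (112.13) = 4.97 mV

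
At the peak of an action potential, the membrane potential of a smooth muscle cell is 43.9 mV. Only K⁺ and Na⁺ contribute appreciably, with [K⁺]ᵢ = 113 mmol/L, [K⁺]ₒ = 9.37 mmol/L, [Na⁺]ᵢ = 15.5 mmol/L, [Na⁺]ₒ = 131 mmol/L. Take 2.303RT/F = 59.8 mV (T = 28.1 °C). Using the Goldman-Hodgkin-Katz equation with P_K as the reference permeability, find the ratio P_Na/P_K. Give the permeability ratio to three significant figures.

12.8

Let α = P_Na/P_K. GHK: Vm = 59.8·log₁₀[(Kₒ + α·Naₒ)/(Kᵢ + α·Naᵢ)].
10^(Vm/59.8) = 10^(43.9/59.8) = 5.4214
So 5.4214·(Kᵢ + α·Naᵢ) = Kₒ + α·Naₒ → α = (5.4214·113.0 − 9.37) / (131.0 − 5.4214·15.5)
α = (612.6 − 9.37) / (131.0 − 84.03) = 603.3/46.97 = 12.84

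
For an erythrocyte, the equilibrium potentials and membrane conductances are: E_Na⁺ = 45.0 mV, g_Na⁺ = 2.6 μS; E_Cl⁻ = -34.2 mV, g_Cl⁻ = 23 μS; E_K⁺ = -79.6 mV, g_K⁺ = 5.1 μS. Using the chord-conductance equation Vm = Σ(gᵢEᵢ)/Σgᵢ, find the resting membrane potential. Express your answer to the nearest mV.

-35 mV

Σ gᵢEᵢ = 2.6·(45.0) + 23·(-34.2) + 5.1·(-79.6) = -1075.56
Σ gᵢ = 2.6 + 23 + 5.1 = 30.7
Vm = -1075.56 / 30.7 = -35.03 mV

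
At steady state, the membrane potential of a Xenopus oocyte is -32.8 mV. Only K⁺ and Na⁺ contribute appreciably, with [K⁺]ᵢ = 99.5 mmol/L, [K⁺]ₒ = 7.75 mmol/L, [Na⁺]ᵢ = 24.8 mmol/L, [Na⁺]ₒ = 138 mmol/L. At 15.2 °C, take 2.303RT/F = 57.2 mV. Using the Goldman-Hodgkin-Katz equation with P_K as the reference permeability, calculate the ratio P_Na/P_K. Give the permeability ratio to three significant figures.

Let α = P_Na/P_K. GHK: Vm = 57.2·log₁₀[(Kₒ + α·Naₒ)/(Kᵢ + α·Naᵢ)].
10^(Vm/57.2) = 10^(-32.8/57.2) = 0.26704
So 0.26704·(Kᵢ + α·Naᵢ) = Kₒ + α·Naₒ → α = (0.26704·99.5 − 7.75) / (138.0 − 0.26704·24.8)
α = (26.57 − 7.75) / (138.0 − 6.623) = 18.82/131.4 = 0.1433

0.143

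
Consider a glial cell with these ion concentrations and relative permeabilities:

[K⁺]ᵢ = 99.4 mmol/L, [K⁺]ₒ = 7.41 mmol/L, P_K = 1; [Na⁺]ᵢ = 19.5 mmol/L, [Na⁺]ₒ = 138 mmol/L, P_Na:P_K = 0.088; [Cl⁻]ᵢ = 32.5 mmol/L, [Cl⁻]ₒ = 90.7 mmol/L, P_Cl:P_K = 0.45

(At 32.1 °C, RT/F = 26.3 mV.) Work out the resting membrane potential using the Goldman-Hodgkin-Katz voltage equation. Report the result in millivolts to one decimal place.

-37.4 mV

Vm = 26.3 · ln[(Σ P·[cation]ₒ + Σ P·[anion]ᵢ) / (Σ P·[cation]ᵢ + Σ P·[anion]ₒ)]
Numerator = 1×7.41 + 0.088×138 + 0.45×32.5 = 34.18
Denominator = 1×99.4 + 0.088×19.5 + 0.45×90.7 = 141.9
Vm = 26.3 · ln(0.24081) = 26.3 × (-1.4237) = -37.44 mV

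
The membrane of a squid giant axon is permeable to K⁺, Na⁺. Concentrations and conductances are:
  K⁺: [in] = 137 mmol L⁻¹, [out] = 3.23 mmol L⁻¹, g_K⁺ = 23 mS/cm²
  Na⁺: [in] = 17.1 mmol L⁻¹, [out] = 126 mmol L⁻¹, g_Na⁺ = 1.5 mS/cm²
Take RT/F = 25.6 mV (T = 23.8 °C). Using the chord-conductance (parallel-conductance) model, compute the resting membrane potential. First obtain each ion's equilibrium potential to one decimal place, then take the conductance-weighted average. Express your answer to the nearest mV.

-87 mV

E_K⁺ = (25.6/1)·ln(3.23/137) = -95.9 mV
E_Na⁺ = (25.6/1)·ln(126/17.1) = 51.1 mV
Vm = (Σ gᵢEᵢ)/(Σ gᵢ) = (23·-95.9 + 1.5·51.1) / (23 + 1.5)
= -2129.05 / 24.5 = -86.90 mV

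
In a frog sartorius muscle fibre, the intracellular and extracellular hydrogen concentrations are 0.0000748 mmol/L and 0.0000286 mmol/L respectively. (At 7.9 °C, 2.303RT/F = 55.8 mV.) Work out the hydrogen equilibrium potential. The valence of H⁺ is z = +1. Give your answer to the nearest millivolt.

E = (55.8/z) · log₁₀([H⁺]_out/[H⁺]_in) with z = +1.
= (55.8/1) · log₁₀(0.0000286/0.0000748) = 55.80 · log₁₀(0.3824)
= 55.80 · (-0.4175) = -23.30 mV

-23 mV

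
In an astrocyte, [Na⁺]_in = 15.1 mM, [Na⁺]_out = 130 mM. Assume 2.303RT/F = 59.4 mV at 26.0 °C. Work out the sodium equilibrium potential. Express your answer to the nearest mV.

56 mV

E = (59.4/z) · log₁₀([Na⁺]_out/[Na⁺]_in) with z = +1.
= (59.4/1) · log₁₀(130/15.1) = 59.40 · log₁₀(8.609)
= 59.40 · (0.9350) = 55.54 mV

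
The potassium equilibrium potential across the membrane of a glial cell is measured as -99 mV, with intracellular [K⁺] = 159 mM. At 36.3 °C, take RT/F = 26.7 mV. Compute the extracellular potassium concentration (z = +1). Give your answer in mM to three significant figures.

3.90 mM

Nernst: E = (26.7/1) · ln([out]/[in]), so ln([out]/[in]) = -99.0 × 1 / 26.7 = -3.7079.
[out]/[in] = e^(-3.7079) = 0.02453.
[out] = 0.02453 × 159 = 3.9 mM.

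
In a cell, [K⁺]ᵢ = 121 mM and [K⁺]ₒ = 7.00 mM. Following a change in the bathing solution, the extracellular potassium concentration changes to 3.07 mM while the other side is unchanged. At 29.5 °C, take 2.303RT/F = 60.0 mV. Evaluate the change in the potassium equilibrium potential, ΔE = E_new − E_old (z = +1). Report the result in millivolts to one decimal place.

E_old = (60.0/1)·log₁₀(7.00/121) = -74.26 mV
E_new = (60.0/1)·log₁₀(3.07/121) = -95.74 mV
ΔE = -95.74 − (-74.26) = -21.48 mV

-21.5 mV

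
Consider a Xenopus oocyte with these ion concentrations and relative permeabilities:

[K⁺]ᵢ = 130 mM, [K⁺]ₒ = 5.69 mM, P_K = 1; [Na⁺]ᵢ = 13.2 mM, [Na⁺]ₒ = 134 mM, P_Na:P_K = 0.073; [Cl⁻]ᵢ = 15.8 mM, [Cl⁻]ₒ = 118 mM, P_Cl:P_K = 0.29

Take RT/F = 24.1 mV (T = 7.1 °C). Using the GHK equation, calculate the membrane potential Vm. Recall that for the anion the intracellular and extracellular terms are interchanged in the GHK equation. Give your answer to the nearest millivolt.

-51 mV

Vm = 24.1 · ln[(Σ P·[cation]ₒ + Σ P·[anion]ᵢ) / (Σ P·[cation]ᵢ + Σ P·[anion]ₒ)]
Numerator = 1×5.69 + 0.073×134 + 0.29×15.8 = 20.05
Denominator = 1×130 + 0.073×13.2 + 0.29×118 = 165.2
Vm = 24.1 · ln(0.1214) = 24.1 × (-2.1086) = -50.82 mV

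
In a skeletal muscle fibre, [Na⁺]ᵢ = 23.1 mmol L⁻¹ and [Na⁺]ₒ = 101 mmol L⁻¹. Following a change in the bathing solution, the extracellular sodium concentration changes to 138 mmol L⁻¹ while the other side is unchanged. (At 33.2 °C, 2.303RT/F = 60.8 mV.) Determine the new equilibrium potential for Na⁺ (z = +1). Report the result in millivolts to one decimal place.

After the shift: [Na⁺]_out = 138, [Na⁺]_in = 23.1 mmol L⁻¹.
E_new = (60.8/1)·log₁₀(138/23.1) = 60.80 · (0.7763) = 47.20 mV

47.2 mV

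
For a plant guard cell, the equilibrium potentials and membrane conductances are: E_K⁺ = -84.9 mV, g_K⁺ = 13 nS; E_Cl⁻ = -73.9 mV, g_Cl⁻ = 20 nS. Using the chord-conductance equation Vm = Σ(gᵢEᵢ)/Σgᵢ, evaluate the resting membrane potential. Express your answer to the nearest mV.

Σ gᵢEᵢ = 13·(-84.9) + 20·(-73.9) = -2581.70
Σ gᵢ = 13 + 20 = 33
Vm = -2581.70 / 33 = -78.23 mV

-78 mV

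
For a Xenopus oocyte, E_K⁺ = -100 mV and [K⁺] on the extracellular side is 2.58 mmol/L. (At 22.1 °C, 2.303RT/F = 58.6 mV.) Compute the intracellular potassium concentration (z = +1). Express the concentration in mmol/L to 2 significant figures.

130 mmol/L

Nernst: E = (58.6/1) · log₁₀([out]/[in]), so log₁₀([out]/[in]) = -100.0 × 1 / 58.6 = -1.7065.
[out]/[in] = 10^(-1.7065) = 0.01966.
[in] = 2.58 / 0.01966 = 131.3 mmol/L.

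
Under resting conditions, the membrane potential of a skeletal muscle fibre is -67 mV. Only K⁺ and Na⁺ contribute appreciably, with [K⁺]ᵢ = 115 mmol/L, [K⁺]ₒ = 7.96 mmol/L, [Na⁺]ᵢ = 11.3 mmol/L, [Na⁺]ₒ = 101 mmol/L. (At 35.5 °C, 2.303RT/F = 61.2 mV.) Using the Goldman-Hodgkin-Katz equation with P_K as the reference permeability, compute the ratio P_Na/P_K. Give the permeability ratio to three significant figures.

0.0128

Let α = P_Na/P_K. GHK: Vm = 61.2·log₁₀[(Kₒ + α·Naₒ)/(Kᵢ + α·Naᵢ)].
10^(Vm/61.2) = 10^(-67.0/61.2) = 0.080395
So 0.080395·(Kᵢ + α·Naᵢ) = Kₒ + α·Naₒ → α = (0.080395·115.0 − 7.96) / (101.0 − 0.080395·11.3)
α = (9.245 − 7.96) / (101.0 − 0.9085) = 1.285/100.1 = 0.01284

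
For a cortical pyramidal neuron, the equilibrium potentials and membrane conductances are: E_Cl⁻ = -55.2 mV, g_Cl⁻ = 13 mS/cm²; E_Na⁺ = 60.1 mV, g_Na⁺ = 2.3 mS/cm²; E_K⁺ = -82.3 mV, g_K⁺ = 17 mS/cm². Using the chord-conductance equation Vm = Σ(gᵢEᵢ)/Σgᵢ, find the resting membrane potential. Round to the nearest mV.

-61 mV

Σ gᵢEᵢ = 13·(-55.2) + 2.3·(60.1) + 17·(-82.3) = -1978.47
Σ gᵢ = 13 + 2.3 + 17 = 32.3
Vm = -1978.47 / 32.3 = -61.25 mV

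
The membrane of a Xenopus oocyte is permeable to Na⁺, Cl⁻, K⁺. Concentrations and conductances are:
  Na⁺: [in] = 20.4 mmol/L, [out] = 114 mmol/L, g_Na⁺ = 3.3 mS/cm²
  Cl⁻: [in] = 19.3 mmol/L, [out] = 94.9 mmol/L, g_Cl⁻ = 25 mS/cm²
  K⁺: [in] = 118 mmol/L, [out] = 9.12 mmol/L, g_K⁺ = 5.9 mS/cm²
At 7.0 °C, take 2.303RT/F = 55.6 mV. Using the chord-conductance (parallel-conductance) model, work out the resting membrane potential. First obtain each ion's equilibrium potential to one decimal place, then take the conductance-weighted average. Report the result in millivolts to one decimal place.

E_Na⁺ = (55.6/1)·log₁₀(114/20.4) = 41.5 mV
E_Cl⁻ = (55.6/-1)·log₁₀(94.9/19.3) = -38.5 mV
E_K⁺ = (55.6/1)·log₁₀(9.12/118) = -61.8 mV
Vm = (Σ gᵢEᵢ)/(Σ gᵢ) = (3.3·41.5 + 25·-38.5 + 5.9·-61.8) / (3.3 + 25 + 5.9)
= -1190.17 / 34.2 = -34.80 mV

-34.8 mV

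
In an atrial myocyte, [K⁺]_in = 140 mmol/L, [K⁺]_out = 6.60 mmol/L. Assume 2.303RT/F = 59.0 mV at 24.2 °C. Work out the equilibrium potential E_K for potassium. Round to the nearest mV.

-78 mV

E = (59.0/z) · log₁₀([K⁺]_out/[K⁺]_in) with z = +1.
= (59.0/1) · log₁₀(6.60/140) = 59.00 · log₁₀(0.04714)
= 59.00 · (-1.3266) = -78.27 mV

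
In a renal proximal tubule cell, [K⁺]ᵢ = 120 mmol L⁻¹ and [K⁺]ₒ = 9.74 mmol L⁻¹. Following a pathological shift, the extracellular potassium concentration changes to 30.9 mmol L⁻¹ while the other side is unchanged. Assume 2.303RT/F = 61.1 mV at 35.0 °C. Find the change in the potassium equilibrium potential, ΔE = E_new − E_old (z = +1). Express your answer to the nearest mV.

E_old = (61.1/1)·log₁₀(9.74/120) = -66.64 mV
E_new = (61.1/1)·log₁₀(30.9/120) = -36.00 mV
ΔE = -36.00 − (-66.64) = 30.64 mV

31 mV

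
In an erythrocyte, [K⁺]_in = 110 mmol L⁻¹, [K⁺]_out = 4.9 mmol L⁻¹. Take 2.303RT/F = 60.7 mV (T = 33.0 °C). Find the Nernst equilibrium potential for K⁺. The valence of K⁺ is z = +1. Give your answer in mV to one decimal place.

-82.0 mV

E = (60.7/z) · log₁₀([K⁺]_out/[K⁺]_in) with z = +1.
= (60.7/1) · log₁₀(4.9/110) = 60.70 · log₁₀(0.04455)
= 60.70 · (-1.3512) = -82.02 mV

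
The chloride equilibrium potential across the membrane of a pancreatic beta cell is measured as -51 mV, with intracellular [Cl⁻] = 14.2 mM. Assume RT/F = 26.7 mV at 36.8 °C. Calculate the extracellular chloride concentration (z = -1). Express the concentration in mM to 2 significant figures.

Nernst: E = (26.7/-1) · ln([out]/[in]), so ln([out]/[in]) = -51.0 × -1 / 26.7 = 1.9101.
[out]/[in] = e^(1.9101) = 6.754.
[out] = 6.754 × 14.2 = 95.9 mM.

96 mM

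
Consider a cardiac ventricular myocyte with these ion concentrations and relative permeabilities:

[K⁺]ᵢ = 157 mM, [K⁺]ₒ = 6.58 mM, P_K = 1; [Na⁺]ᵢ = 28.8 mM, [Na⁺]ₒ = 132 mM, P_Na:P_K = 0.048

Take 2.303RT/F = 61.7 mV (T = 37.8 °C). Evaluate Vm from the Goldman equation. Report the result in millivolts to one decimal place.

Vm = 61.7 · log₁₀[(Σ P·[cation]ₒ + Σ P·[anion]ᵢ) / (Σ P·[cation]ᵢ + Σ P·[anion]ₒ)]
Numerator = 1×6.58 + 0.048×132 = 12.92
Denominator = 1×157 + 0.048×28.8 = 158.4
Vm = 61.7 · log₁₀(0.081549) = 61.7 × (-1.0886) = -67.17 mV

-67.2 mV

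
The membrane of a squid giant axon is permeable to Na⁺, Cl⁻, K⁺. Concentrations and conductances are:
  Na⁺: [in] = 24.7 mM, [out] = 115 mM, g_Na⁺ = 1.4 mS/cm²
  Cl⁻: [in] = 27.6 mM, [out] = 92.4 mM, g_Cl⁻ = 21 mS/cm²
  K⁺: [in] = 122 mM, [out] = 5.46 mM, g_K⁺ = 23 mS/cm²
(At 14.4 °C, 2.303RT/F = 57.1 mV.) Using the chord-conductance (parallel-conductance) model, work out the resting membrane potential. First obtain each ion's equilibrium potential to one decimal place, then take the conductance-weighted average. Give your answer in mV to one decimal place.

-51.7 mV

E_Na⁺ = (57.1/1)·log₁₀(115/24.7) = 38.1 mV
E_Cl⁻ = (57.1/-1)·log₁₀(92.4/27.6) = -30.0 mV
E_K⁺ = (57.1/1)·log₁₀(5.46/122) = -77.0 mV
Vm = (Σ gᵢEᵢ)/(Σ gᵢ) = (1.4·38.1 + 21·-30.0 + 23·-77.0) / (1.4 + 21 + 23)
= -2347.66 / 45.4 = -51.71 mV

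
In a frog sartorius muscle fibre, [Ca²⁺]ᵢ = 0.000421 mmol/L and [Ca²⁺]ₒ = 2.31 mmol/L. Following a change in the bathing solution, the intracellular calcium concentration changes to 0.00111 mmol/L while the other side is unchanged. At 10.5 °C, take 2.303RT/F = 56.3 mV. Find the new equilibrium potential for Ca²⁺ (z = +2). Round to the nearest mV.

After the shift: [Ca²⁺]_out = 2.31, [Ca²⁺]_in = 0.00111 mmol/L.
E_new = (56.3/2)·log₁₀(2.31/0.00111) = 28.15 · (3.3183) = 93.41 mV

93 mV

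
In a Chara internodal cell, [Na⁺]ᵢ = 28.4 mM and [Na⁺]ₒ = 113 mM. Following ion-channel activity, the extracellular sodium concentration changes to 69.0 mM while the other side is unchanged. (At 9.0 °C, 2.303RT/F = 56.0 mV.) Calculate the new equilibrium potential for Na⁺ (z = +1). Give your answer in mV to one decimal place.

After the shift: [Na⁺]_out = 69.0, [Na⁺]_in = 28.4 mM.
E_new = (56.0/1)·log₁₀(69.0/28.4) = 56.00 · (0.3855) = 21.59 mV

21.6 mV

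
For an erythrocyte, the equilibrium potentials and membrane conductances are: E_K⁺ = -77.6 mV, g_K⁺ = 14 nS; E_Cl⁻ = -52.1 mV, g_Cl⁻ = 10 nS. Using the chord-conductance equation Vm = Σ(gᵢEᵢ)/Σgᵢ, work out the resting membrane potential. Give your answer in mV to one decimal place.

Σ gᵢEᵢ = 14·(-77.6) + 10·(-52.1) = -1607.40
Σ gᵢ = 14 + 10 = 24
Vm = -1607.40 / 24 = -66.97 mV

-67.0 mV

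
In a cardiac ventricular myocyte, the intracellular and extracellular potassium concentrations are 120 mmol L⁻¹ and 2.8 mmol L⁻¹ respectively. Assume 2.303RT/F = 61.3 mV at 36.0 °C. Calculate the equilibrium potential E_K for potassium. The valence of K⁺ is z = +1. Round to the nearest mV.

-100 mV

E = (61.3/z) · log₁₀([K⁺]_out/[K⁺]_in) with z = +1.
= (61.3/1) · log₁₀(2.8/120) = 61.30 · log₁₀(0.02333)
= 61.30 · (-1.6320) = -100.04 mV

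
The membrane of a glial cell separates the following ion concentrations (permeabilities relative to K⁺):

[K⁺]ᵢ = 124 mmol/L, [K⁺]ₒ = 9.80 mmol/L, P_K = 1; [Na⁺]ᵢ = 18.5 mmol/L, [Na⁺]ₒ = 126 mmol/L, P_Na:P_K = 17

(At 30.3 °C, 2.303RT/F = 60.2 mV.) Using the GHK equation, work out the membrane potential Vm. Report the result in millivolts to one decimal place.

Vm = 60.2 · log₁₀[(Σ P·[cation]ₒ + Σ P·[anion]ᵢ) / (Σ P·[cation]ᵢ + Σ P·[anion]ₒ)]
Numerator = 1×9.80 + 17×126 = 2152
Denominator = 1×124 + 17×18.5 = 438.5
Vm = 60.2 · log₁₀(4.9072) = 60.2 × (0.6908) = 41.59 mV

41.6 mV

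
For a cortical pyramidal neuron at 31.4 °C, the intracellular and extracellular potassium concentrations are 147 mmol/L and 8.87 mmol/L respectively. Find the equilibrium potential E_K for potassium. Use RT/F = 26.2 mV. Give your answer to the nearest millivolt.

E = (26.2/z) · ln([K⁺]_out/[K⁺]_in) with z = +1.
= (26.2/1) · ln(8.87/147) = 26.20 · ln(0.06034)
= 26.20 · (-2.8078) = -73.56 mV

-74 mV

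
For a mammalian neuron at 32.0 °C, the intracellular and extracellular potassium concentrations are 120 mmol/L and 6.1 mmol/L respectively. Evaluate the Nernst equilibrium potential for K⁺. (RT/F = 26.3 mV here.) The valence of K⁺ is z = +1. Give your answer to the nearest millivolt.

E = (26.3/z) · ln([K⁺]_out/[K⁺]_in) with z = +1.
= (26.3/1) · ln(6.1/120) = 26.30 · ln(0.05083)
= 26.30 · (-2.9792) = -78.35 mV

-78 mV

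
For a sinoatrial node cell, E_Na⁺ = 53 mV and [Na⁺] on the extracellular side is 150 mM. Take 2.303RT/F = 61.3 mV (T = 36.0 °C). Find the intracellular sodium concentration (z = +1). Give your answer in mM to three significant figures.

Nernst: E = (61.3/1) · log₁₀([out]/[in]), so log₁₀([out]/[in]) = 53.0 × 1 / 61.3 = 0.8646.
[out]/[in] = 10^(0.8646) = 7.322.
[in] = 150 / 7.322 = 20.49 mM.

20.5 mM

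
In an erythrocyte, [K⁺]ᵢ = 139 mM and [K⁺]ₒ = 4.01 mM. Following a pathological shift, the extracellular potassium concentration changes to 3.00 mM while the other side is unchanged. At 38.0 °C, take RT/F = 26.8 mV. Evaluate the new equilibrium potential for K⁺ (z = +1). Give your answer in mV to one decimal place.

After the shift: [K⁺]_out = 3.00, [K⁺]_in = 139 mM.
E_new = (26.8/1)·ln(3.00/139) = 26.80 · (-3.8359) = -102.80 mV

-102.8 mV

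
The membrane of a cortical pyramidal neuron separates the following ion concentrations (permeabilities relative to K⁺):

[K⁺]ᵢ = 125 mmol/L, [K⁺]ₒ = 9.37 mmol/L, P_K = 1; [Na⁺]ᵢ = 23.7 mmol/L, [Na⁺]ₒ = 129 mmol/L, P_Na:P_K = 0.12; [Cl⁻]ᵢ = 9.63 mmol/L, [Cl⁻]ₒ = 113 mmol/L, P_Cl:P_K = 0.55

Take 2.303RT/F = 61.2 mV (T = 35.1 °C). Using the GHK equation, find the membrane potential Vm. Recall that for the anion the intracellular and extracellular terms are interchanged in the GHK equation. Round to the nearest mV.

-49 mV

Vm = 61.2 · log₁₀[(Σ P·[cation]ₒ + Σ P·[anion]ᵢ) / (Σ P·[cation]ᵢ + Σ P·[anion]ₒ)]
Numerator = 1×9.37 + 0.12×129 + 0.55×9.63 = 30.15
Denominator = 1×125 + 0.12×23.7 + 0.55×113 = 190
Vm = 61.2 · log₁₀(0.15867) = 61.2 × (-0.7995) = -48.93 mV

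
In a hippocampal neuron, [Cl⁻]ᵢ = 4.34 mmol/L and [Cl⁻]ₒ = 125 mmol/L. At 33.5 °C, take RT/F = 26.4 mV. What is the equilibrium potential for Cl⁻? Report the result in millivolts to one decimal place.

E = (26.4/z) · ln([Cl⁻]_out/[Cl⁻]_in) with z = -1.
For an anion, dividing by z = -1 reverses the sign.
= (26.4/-1) · ln(125/4.34) = -26.40 · ln(28.8)
= -26.40 · (3.3604) = -88.72 mV

-88.7 mV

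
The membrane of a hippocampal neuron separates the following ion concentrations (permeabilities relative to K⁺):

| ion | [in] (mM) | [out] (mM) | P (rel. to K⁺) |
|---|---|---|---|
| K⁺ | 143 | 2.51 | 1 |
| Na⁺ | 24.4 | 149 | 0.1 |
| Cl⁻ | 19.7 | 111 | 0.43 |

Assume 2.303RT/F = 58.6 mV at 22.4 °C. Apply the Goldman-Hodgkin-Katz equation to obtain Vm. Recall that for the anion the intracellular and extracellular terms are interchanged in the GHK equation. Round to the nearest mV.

Vm = 58.6 · log₁₀[(Σ P·[cation]ₒ + Σ P·[anion]ᵢ) / (Σ P·[cation]ᵢ + Σ P·[anion]ₒ)]
Numerator = 1×2.51 + 0.1×149 + 0.43×19.7 = 25.88
Denominator = 1×143 + 0.1×24.4 + 0.43×111 = 193.2
Vm = 58.6 · log₁₀(0.13398) = 58.6 × (-0.8730) = -51.16 mV

-51 mV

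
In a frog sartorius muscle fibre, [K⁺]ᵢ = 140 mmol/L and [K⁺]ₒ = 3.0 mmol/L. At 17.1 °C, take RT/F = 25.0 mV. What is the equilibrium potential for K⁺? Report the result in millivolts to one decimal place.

E = (25.0/z) · ln([K⁺]_out/[K⁺]_in) with z = +1.
= (25.0/1) · ln(3.0/140) = 25.00 · ln(0.02143)
= 25.00 · (-3.8430) = -96.08 mV

-96.1 mV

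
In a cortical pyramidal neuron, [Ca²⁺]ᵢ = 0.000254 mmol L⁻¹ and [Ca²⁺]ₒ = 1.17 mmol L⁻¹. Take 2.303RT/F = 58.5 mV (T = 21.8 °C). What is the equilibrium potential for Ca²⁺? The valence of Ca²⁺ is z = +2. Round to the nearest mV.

107 mV

E = (58.5/z) · log₁₀([Ca²⁺]_out/[Ca²⁺]_in) with z = +2.
= (58.5/2) · log₁₀(1.17/0.000254) = 29.25 · log₁₀(4606)
= 29.25 · (3.6634) = 107.15 mV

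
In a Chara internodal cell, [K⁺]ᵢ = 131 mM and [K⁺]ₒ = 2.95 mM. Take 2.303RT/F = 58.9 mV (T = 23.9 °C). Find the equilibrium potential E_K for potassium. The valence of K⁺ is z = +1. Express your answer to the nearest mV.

E = (58.9/z) · log₁₀([K⁺]_out/[K⁺]_in) with z = +1.
= (58.9/1) · log₁₀(2.95/131) = 58.90 · log₁₀(0.02252)
= 58.90 · (-1.6474) = -97.03 mV

-97 mV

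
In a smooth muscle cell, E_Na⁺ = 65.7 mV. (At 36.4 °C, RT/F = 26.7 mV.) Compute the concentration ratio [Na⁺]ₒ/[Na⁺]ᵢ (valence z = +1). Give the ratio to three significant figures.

11.7

ln([out]/[in]) = E·z/(26.7) = 65.7 × 1 / 26.7 = 2.4607
[out]/[in] = e^(2.4607) = 11.71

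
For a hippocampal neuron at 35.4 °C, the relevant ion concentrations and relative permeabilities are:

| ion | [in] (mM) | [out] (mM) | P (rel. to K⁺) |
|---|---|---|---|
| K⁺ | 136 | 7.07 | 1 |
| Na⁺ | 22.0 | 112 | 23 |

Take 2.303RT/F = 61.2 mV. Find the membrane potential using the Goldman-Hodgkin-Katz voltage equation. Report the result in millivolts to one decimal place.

Vm = 61.2 · log₁₀[(Σ P·[cation]ₒ + Σ P·[anion]ᵢ) / (Σ P·[cation]ᵢ + Σ P·[anion]ₒ)]
Numerator = 1×7.07 + 23×112 = 2583
Denominator = 1×136 + 23×22.0 = 642
Vm = 61.2 · log₁₀(4.0235) = 61.2 × (0.6046) = 37.00 mV

37.0 mV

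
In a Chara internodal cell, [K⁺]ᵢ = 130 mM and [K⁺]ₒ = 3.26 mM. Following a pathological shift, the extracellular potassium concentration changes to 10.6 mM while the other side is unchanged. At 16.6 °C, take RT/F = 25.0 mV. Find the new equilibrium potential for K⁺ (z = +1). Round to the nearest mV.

-63 mV

After the shift: [K⁺]_out = 10.6, [K⁺]_in = 130 mM.
E_new = (25.0/1)·ln(10.6/130) = 25.00 · (-2.5067) = -62.67 mV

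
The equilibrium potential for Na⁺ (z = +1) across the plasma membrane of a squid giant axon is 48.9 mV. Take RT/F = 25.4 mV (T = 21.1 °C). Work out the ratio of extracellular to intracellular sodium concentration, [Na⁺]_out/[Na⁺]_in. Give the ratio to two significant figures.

6.9

ln([out]/[in]) = E·z/(25.4) = 48.9 × 1 / 25.4 = 1.9252
[out]/[in] = e^(1.9252) = 6.856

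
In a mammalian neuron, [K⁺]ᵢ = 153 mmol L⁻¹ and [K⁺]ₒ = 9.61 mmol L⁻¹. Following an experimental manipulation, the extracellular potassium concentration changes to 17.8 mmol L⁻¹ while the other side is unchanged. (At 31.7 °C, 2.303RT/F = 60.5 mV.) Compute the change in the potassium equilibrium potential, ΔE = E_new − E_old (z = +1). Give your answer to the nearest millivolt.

16 mV

E_old = (60.5/1)·log₁₀(9.61/153) = -72.72 mV
E_new = (60.5/1)·log₁₀(17.8/153) = -56.52 mV
ΔE = -56.52 − (-72.72) = 16.20 mV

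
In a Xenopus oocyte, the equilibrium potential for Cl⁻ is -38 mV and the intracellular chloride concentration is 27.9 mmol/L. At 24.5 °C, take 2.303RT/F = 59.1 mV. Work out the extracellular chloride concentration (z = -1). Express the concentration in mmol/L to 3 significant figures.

Nernst: E = (59.1/-1) · log₁₀([out]/[in]), so log₁₀([out]/[in]) = -38.0 × -1 / 59.1 = 0.6430.
[out]/[in] = 10^(0.6430) = 4.395.
[out] = 4.395 × 27.9 = 122.6 mmol/L.

123 mmol/L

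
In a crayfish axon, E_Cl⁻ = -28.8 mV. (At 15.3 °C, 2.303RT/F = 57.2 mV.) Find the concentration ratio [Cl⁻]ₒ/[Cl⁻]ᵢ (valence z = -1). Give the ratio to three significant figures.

log₁₀([out]/[in]) = E·z/(57.2) = -28.8 × -1 / 57.2 = 0.5035
[out]/[in] = 10^(0.5035) = 3.188

3.19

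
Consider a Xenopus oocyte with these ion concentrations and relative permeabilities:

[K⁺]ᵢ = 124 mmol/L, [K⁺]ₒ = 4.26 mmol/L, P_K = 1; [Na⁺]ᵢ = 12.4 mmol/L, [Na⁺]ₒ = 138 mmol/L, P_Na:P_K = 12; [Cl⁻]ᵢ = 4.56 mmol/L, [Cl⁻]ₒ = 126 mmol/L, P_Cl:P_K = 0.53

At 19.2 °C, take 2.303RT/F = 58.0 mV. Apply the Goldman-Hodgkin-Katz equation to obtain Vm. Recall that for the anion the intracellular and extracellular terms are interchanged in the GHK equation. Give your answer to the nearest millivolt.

Vm = 58.0 · log₁₀[(Σ P·[cation]ₒ + Σ P·[anion]ᵢ) / (Σ P·[cation]ᵢ + Σ P·[anion]ₒ)]
Numerator = 1×4.26 + 12×138 + 0.53×4.56 = 1663
Denominator = 1×124 + 12×12.4 + 0.53×126 = 339.6
Vm = 58.0 · log₁₀(4.8963) = 58.0 × (0.6899) = 40.01 mV

40 mV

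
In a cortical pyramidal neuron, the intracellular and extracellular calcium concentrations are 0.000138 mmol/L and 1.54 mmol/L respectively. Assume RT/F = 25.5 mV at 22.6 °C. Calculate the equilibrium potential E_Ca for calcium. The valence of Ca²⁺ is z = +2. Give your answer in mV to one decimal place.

118.8 mV

E = (25.5/z) · ln([Ca²⁺]_out/[Ca²⁺]_in) with z = +2.
= (25.5/2) · ln(1.54/0.000138) = 12.75 · ln(1.116e+04)
= 12.75 · (9.3200) = 118.83 mV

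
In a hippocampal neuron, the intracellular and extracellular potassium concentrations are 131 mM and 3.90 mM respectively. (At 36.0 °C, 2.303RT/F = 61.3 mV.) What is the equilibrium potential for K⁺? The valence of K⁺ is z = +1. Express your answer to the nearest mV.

-94 mV

E = (61.3/z) · log₁₀([K⁺]_out/[K⁺]_in) with z = +1.
= (61.3/1) · log₁₀(3.90/131) = 61.30 · log₁₀(0.02977)
= 61.30 · (-1.5262) = -93.56 mV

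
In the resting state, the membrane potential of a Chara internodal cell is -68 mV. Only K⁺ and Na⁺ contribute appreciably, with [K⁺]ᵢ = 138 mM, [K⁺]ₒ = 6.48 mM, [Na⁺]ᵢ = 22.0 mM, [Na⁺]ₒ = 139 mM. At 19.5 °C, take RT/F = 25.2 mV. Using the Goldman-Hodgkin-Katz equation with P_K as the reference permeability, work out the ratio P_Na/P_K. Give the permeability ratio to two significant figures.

Let α = P_Na/P_K. GHK: Vm = 25.2·ln[(Kₒ + α·Naₒ)/(Kᵢ + α·Naᵢ)].
e^(Vm/25.2) = e^(-68.0/25.2) = 0.067312
So 0.067312·(Kᵢ + α·Naᵢ) = Kₒ + α·Naₒ → α = (0.067312·138.0 − 6.48) / (139.0 − 0.067312·22.0)
α = (9.289 − 6.48) / (139.0 − 1.481) = 2.809/137.5 = 0.02043

0.020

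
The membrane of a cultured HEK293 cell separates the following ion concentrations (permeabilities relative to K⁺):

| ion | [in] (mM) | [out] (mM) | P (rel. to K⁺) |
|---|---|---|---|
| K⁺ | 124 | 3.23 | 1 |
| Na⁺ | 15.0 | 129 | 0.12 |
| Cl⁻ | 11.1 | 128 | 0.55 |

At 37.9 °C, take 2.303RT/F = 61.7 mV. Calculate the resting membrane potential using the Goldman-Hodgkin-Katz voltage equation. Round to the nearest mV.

Vm = 61.7 · log₁₀[(Σ P·[cation]ₒ + Σ P·[anion]ᵢ) / (Σ P·[cation]ᵢ + Σ P·[anion]ₒ)]
Numerator = 1×3.23 + 0.12×129 + 0.55×11.1 = 24.81
Denominator = 1×124 + 0.12×15.0 + 0.55×128 = 196.2
Vm = 61.7 · log₁₀(0.12648) = 61.7 × (-0.8980) = -55.41 mV

-55 mV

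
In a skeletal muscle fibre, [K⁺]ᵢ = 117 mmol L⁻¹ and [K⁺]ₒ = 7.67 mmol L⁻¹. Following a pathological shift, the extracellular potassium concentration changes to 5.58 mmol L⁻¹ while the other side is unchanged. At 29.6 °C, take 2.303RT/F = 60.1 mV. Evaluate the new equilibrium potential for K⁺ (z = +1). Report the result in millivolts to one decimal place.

-79.4 mV

After the shift: [K⁺]_out = 5.58, [K⁺]_in = 117 mmol L⁻¹.
E_new = (60.1/1)·log₁₀(5.58/117) = 60.10 · (-1.3216) = -79.43 mV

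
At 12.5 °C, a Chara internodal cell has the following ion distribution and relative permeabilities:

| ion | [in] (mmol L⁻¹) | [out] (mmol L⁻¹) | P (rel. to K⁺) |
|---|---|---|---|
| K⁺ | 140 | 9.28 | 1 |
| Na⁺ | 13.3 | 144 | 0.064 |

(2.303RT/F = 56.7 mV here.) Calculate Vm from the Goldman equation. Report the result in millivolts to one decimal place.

-50.0 mV

Vm = 56.7 · log₁₀[(Σ P·[cation]ₒ + Σ P·[anion]ᵢ) / (Σ P·[cation]ᵢ + Σ P·[anion]ₒ)]
Numerator = 1×9.28 + 0.064×144 = 18.5
Denominator = 1×140 + 0.064×13.3 = 140.9
Vm = 56.7 · log₁₀(0.13132) = 56.7 × (-0.8817) = -49.99 mV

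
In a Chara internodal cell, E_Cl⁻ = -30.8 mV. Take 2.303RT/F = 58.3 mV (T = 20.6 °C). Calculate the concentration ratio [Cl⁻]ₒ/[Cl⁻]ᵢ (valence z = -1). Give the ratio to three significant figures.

3.38

log₁₀([out]/[in]) = E·z/(58.3) = -30.8 × -1 / 58.3 = 0.5283
[out]/[in] = 10^(0.5283) = 3.375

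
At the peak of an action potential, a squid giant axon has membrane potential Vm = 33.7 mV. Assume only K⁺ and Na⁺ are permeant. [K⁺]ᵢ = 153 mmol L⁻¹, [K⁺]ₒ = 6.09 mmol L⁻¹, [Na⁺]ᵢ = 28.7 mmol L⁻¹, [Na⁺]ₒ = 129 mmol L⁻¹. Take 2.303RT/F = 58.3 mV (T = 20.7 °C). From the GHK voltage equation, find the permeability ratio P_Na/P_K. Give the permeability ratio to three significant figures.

Let α = P_Na/P_K. GHK: Vm = 58.3·log₁₀[(Kₒ + α·Naₒ)/(Kᵢ + α·Naᵢ)].
10^(Vm/58.3) = 10^(33.7/58.3) = 3.7848
So 3.7848·(Kᵢ + α·Naᵢ) = Kₒ + α·Naₒ → α = (3.7848·153.0 − 6.09) / (129.0 − 3.7848·28.7)
α = (579.1 − 6.09) / (129.0 − 108.6) = 573/20.38 = 28.12

28.1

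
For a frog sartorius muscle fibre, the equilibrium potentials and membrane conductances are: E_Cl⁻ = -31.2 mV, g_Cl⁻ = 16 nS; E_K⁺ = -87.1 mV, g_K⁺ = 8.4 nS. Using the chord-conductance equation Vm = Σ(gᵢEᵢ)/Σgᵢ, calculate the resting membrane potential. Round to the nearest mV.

Σ gᵢEᵢ = 16·(-31.2) + 8.4·(-87.1) = -1230.84
Σ gᵢ = 16 + 8.4 = 24.4
Vm = -1230.84 / 24.4 = -50.44 mV

-50 mV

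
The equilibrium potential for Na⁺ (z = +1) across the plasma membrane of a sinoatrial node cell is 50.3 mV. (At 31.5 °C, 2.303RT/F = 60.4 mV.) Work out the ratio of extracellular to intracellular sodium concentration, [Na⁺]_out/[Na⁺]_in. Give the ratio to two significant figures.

6.8

log₁₀([out]/[in]) = E·z/(60.4) = 50.3 × 1 / 60.4 = 0.8328
[out]/[in] = 10^(0.8328) = 6.804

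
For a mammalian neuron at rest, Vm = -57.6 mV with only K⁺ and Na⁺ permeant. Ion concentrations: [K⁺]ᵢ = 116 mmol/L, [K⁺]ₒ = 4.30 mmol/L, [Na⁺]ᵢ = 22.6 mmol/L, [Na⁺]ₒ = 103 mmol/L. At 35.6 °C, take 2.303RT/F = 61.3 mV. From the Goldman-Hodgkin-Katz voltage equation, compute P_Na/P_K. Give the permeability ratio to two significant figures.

Let α = P_Na/P_K. GHK: Vm = 61.3·log₁₀[(Kₒ + α·Naₒ)/(Kᵢ + α·Naᵢ)].
10^(Vm/61.3) = 10^(-57.6/61.3) = 0.11491
So 0.11491·(Kᵢ + α·Naᵢ) = Kₒ + α·Naₒ → α = (0.11491·116.0 − 4.3) / (103.0 − 0.11491·22.6)
α = (13.33 − 4.3) / (103.0 − 2.597) = 9.03/100.4 = 0.08993

0.090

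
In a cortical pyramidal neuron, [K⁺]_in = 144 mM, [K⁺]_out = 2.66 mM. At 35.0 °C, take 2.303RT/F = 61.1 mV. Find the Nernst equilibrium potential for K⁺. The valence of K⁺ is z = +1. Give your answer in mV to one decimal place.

E = (61.1/z) · log₁₀([K⁺]_out/[K⁺]_in) with z = +1.
= (61.1/1) · log₁₀(2.66/144) = 61.10 · log₁₀(0.01847)
= 61.10 · (-1.7335) = -105.92 mV

-105.9 mV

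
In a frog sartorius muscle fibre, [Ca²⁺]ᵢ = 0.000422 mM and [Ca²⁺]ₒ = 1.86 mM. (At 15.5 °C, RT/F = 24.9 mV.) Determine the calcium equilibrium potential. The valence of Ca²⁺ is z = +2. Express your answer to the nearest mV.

E = (24.9/z) · ln([Ca²⁺]_out/[Ca²⁺]_in) with z = +2.
= (24.9/2) · ln(1.86/0.000422) = 12.45 · ln(4408)
= 12.45 · (8.3911) = 104.47 mV

104 mV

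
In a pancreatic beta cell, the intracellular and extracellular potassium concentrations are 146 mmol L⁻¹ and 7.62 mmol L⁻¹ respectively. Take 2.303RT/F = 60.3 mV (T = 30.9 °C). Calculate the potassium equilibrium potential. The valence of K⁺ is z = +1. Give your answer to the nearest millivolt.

E = (60.3/z) · log₁₀([K⁺]_out/[K⁺]_in) with z = +1.
= (60.3/1) · log₁₀(7.62/146) = 60.30 · log₁₀(0.05219)
= 60.30 · (-1.2824) = -77.33 mV

-77 mV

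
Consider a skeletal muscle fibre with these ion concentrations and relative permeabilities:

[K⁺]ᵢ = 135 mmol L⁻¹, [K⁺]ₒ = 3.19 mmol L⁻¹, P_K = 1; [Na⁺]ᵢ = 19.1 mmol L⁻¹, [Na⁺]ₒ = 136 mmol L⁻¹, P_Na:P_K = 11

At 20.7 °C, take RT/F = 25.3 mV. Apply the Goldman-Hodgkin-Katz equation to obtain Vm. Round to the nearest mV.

Vm = 25.3 · ln[(Σ P·[cation]ₒ + Σ P·[anion]ᵢ) / (Σ P·[cation]ᵢ + Σ P·[anion]ₒ)]
Numerator = 1×3.19 + 11×136 = 1499
Denominator = 1×135 + 11×19.1 = 345.1
Vm = 25.3 · ln(4.3442) = 25.3 × (1.4688) = 37.16 mV

37 mV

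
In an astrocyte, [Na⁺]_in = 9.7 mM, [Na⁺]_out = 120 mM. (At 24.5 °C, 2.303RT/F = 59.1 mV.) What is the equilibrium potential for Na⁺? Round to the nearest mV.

E = (59.1/z) · log₁₀([Na⁺]_out/[Na⁺]_in) with z = +1.
= (59.1/1) · log₁₀(120/9.7) = 59.10 · log₁₀(12.37)
= 59.10 · (1.0924) = 64.56 mV

65 mV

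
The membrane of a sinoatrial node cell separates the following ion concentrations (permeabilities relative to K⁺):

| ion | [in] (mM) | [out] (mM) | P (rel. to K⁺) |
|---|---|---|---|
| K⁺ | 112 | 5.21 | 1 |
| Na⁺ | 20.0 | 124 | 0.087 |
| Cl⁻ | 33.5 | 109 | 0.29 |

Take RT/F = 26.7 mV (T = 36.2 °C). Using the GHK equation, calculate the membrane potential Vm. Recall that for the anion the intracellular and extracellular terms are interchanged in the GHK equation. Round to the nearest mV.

-46 mV

Vm = 26.7 · ln[(Σ P·[cation]ₒ + Σ P·[anion]ᵢ) / (Σ P·[cation]ᵢ + Σ P·[anion]ₒ)]
Numerator = 1×5.21 + 0.087×124 + 0.29×33.5 = 25.71
Denominator = 1×112 + 0.087×20.0 + 0.29×109 = 145.3
Vm = 26.7 · ln(0.1769) = 26.7 × (-1.7321) = -46.25 mV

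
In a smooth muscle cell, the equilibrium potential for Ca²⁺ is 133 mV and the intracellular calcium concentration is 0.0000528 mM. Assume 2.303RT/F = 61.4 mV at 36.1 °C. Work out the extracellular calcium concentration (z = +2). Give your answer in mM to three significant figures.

1.13 mM

Nernst: E = (61.4/2) · log₁₀([out]/[in]), so log₁₀([out]/[in]) = 133.0 × 2 / 61.4 = 4.3322.
[out]/[in] = 10^(4.3322) = 2.149e+04.
[out] = 2.149e+04 × 0.0000528 = 1.135 mM.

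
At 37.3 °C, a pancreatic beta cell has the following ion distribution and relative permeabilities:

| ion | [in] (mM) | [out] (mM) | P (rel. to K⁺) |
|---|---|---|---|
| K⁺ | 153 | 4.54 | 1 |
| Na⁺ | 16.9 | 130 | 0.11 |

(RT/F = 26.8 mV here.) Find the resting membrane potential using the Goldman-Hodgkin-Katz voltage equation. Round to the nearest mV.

-56 mV

Vm = 26.8 · ln[(Σ P·[cation]ₒ + Σ P·[anion]ᵢ) / (Σ P·[cation]ᵢ + Σ P·[anion]ₒ)]
Numerator = 1×4.54 + 0.11×130 = 18.84
Denominator = 1×153 + 0.11×16.9 = 154.9
Vm = 26.8 · ln(0.12166) = 26.8 × (-2.1065) = -56.46 mV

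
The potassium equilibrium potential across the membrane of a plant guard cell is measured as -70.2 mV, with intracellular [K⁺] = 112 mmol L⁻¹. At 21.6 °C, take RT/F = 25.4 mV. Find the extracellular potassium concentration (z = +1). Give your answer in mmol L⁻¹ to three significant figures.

Nernst: E = (25.4/1) · ln([out]/[in]), so ln([out]/[in]) = -70.2 × 1 / 25.4 = -2.7638.
[out]/[in] = e^(-2.7638) = 0.06305.
[out] = 0.06305 × 112 = 7.062 mmol L⁻¹.

7.06 mmol L⁻¹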